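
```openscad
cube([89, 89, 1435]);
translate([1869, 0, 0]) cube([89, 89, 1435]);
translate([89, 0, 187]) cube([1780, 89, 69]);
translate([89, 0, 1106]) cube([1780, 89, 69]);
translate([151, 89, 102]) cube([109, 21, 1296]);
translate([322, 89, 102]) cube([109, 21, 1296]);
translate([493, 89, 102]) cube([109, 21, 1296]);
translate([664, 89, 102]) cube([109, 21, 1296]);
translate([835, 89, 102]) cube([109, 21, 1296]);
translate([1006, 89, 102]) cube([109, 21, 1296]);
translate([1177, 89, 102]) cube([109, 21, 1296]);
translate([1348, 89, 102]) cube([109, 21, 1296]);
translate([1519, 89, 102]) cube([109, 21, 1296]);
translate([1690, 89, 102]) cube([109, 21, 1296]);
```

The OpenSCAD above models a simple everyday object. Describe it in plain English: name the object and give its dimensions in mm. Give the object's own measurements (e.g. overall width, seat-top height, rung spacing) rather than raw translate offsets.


A fence section. Two 89×89 mm posts, 1435 mm tall, stand on the floor with a clear span of 1780 mm between their inner faces. Two horizontal rails of 89×69 mm section span the gap between the posts with their undersides at z = 187 mm and z = 1106 mm, flush with the posts' −y face. 10 pickets, each 109 mm wide, 21 mm thick and 1296 mm tall, are fixed to the +y face of the rails with their bottoms at z = 102 mm, spaced across the span with a 62 mm gap after the −x post and between neighbouring pickets, with 70 mm left before the +x post.


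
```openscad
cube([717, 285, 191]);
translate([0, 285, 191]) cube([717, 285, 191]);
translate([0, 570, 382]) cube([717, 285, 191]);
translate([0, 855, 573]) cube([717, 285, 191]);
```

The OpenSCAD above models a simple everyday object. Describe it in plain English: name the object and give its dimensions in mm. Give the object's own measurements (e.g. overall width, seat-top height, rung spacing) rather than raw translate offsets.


A straight staircase of 4 solid steps. Each step is 717 mm wide (x), 285 mm deep (y, the going) and 191 mm tall (the rise). The first step rests on the floor; each subsequent step sits one going further in +y and one rise higher in +z, directly behind and above the previous step with no overlap.


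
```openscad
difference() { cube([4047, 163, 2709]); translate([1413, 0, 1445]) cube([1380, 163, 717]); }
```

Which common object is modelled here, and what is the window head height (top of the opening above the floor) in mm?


A wall with a window opening. The window head height is 2162 mm.

A wall with a rectangular opening subtracted — a window. Sill at z = 1445, opening 717 mm tall, so the head is at 1445 + 717 = 2162 mm.


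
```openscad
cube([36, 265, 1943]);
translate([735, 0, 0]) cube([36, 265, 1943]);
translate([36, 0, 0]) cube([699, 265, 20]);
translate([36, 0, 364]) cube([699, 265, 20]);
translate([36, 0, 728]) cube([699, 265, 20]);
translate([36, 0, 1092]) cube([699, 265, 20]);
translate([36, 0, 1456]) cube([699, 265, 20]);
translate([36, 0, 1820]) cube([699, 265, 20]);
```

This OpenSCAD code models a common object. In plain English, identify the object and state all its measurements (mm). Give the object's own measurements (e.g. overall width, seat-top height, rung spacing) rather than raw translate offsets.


An open bookshelf. Two side panels, each 36 mm thick, 265 mm deep and 1943 mm tall, stand 771 mm apart (outside-to-outside). Between them sit 6 shelves, each 20 mm thick and 265 mm deep, spanning the full gap between the sides. The bottom shelf rests on the floor (its underside at z = 0) and the clear gap between one shelf's top and the next shelf's underside is 344 mm.


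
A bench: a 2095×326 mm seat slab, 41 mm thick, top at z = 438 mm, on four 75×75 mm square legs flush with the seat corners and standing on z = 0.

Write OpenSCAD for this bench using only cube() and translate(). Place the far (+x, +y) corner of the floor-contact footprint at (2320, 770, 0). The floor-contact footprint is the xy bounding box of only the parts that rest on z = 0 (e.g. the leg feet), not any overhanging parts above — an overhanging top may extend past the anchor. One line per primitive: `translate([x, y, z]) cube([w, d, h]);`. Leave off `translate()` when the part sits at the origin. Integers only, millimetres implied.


translate([225, 444, 397]) cube([2095, 326, 41]);
translate([225, 444, 0]) cube([75, 75, 397]);
translate([225, 695, 0]) cube([75, 75, 397]);
translate([2245, 444, 0]) cube([75, 75, 397]);
translate([2245, 695, 0]) cube([75, 75, 397]);


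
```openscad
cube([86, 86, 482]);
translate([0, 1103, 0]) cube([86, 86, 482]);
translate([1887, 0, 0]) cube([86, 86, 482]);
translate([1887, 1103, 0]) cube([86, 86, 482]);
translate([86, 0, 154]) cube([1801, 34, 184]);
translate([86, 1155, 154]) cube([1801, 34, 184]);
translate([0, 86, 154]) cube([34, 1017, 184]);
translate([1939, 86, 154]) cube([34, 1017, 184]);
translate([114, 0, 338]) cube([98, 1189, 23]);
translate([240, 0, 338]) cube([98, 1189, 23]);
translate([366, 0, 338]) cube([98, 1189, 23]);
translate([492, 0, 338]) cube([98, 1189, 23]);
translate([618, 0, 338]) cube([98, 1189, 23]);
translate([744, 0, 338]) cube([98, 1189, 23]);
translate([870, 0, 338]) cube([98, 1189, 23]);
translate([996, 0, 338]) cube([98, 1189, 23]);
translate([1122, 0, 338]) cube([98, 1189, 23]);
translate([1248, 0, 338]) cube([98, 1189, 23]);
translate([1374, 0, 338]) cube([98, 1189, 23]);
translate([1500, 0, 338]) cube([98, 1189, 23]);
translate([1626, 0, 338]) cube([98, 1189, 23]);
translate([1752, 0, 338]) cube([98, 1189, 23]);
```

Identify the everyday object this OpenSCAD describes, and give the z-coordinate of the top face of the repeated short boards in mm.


A bed frame. The slat-top height is 361 mm.

Four posts, four rails, and a row of slats — a bed frame. Slats sit on the rails at z = 154 + 184 = 338; with slat thickness 23, the top is 361 mm.


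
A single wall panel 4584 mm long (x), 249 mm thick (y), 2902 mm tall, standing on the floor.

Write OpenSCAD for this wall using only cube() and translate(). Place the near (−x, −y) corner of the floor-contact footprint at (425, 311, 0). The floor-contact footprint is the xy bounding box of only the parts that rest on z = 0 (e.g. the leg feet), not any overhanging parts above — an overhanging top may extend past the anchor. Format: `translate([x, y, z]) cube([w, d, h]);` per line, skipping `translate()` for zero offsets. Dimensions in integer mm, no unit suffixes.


translate([425, 311, 0]) cube([4584, 249, 2902]);


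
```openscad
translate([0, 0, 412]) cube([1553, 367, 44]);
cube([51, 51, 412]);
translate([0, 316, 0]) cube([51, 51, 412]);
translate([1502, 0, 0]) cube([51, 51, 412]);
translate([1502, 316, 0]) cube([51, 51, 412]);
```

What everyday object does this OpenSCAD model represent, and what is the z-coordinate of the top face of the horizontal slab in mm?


A bench. The seat-top height is 456 mm.

A long slab on four corner posts — a bench. The slab sits at z = 412 with thickness 44, so the top is 412 + 44 = 456 mm.


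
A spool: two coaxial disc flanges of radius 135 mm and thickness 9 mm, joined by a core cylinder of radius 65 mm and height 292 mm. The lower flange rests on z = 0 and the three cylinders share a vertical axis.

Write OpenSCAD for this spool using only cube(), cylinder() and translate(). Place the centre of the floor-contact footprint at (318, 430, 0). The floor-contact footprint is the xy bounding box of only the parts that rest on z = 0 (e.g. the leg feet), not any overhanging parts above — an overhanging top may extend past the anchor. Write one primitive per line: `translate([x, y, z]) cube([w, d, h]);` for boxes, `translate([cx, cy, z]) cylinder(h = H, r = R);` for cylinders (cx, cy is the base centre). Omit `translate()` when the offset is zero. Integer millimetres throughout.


translate([318, 430, 0]) cylinder(h = 9, r = 135);
translate([318, 430, 9]) cylinder(h = 292, r = 65);
translate([318, 430, 301]) cylinder(h = 9, r = 135);


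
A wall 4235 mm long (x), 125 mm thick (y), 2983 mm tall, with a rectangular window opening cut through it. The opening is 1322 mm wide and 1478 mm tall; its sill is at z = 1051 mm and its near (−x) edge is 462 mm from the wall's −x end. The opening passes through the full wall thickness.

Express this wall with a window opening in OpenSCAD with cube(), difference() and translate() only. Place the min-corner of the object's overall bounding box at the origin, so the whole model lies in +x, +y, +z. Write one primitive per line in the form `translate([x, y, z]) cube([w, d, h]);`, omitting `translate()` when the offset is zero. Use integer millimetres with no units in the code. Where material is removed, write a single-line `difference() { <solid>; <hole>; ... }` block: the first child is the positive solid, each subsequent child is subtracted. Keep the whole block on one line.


difference() { cube([4235, 125, 2983]); translate([462, 0, 1051]) cube([1322, 125, 1478]); }


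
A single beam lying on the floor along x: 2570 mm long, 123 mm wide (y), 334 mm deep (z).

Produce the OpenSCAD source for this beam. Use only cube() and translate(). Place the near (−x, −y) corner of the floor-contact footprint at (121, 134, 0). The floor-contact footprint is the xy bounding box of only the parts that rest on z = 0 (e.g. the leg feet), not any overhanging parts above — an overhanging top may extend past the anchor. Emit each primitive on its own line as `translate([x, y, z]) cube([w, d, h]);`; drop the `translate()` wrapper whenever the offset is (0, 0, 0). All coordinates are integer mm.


translate([121, 134, 0]) cube([2570, 123, 334]);


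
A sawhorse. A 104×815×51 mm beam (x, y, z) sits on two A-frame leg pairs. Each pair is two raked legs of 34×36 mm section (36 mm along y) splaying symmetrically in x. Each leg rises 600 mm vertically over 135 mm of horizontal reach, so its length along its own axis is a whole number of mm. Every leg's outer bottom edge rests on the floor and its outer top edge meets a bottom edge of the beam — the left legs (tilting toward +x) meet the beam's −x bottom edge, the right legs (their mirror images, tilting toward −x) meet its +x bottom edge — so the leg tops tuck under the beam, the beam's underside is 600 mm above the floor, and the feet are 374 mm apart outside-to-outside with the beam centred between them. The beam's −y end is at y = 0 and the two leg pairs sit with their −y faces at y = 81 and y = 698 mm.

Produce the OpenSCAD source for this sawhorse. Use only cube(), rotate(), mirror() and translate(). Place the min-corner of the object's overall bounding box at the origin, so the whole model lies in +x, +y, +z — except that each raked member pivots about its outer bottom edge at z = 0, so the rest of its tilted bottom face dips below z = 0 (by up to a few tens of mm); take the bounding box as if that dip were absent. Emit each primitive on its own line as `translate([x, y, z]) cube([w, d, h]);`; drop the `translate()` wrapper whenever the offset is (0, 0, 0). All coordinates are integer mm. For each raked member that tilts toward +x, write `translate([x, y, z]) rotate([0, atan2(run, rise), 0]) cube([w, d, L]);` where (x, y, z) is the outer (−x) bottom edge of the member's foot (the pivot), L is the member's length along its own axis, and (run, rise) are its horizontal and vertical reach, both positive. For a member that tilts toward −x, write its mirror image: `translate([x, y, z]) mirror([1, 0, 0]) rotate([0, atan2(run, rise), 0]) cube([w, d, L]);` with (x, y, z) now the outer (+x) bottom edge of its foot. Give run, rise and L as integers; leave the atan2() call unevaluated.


translate([135, 0, 600]) cube([104, 815, 51]);
translate([0, 81, 0]) rotate([0, atan2(135, 600), 0]) cube([34, 36, 615]);
translate([374, 81, 0]) mirror([1, 0, 0]) rotate([0, atan2(135, 600), 0]) cube([34, 36, 615]);
translate([0, 698, 0]) rotate([0, atan2(135, 600), 0]) cube([34, 36, 615]);
translate([374, 698, 0]) mirror([1, 0, 0]) rotate([0, atan2(135, 600), 0]) cube([34, 36, 615]);


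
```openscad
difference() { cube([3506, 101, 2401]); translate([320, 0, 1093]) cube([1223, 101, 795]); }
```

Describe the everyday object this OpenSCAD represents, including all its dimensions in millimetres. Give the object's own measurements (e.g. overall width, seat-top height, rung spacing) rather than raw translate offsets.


A wall 3506 mm long (x), 101 mm thick (y), 2401 mm tall, with a rectangular window opening cut through it. The opening is 1223 mm wide and 795 mm tall; its sill is at z = 1093 mm and its near (−x) edge is 320 mm from the wall's −x end. The opening passes through the full wall thickness.


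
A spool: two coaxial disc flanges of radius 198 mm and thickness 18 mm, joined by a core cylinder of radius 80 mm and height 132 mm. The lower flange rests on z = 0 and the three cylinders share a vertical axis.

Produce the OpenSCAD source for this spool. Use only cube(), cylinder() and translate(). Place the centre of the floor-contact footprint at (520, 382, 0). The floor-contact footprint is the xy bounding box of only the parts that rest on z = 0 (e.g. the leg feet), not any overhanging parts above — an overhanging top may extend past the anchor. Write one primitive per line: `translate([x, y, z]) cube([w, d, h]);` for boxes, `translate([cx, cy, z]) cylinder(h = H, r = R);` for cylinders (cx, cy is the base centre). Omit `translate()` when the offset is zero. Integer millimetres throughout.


translate([520, 382, 0]) cylinder(h = 18, r = 198);
translate([520, 382, 18]) cylinder(h = 132, r = 80);
translate([520, 382, 150]) cylinder(h = 18, r = 198);


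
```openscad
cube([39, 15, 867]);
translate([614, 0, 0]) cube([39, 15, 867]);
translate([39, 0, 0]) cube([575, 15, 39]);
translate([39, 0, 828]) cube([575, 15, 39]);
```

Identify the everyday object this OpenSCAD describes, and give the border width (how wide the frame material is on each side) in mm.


A picture frame. The border width is 39 mm.

Four thin pieces enclosing a rectangular opening — a picture frame. The two full-height stiles are 867 mm tall; the top rail sits at z = 828 and is 39 mm tall, so the border above the opening is 867 − 828 = 39 mm, matching the stile x-width.


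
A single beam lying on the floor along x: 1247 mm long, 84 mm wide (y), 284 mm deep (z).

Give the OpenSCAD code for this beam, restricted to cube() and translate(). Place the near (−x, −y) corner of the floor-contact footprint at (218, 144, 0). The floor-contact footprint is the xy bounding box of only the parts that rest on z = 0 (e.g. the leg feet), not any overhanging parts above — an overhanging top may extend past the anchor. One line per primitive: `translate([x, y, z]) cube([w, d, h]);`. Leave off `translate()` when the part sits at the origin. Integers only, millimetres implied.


translate([218, 144, 0]) cube([1247, 84, 284]);


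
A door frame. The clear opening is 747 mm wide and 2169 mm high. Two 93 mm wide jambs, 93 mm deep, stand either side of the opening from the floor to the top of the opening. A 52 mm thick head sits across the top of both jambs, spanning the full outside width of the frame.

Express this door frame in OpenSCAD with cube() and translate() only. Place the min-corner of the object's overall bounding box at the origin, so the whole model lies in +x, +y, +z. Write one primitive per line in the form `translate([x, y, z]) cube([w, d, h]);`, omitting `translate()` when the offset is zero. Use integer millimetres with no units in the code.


cube([93, 93, 2169]);
translate([840, 0, 0]) cube([93, 93, 2169]);
translate([0, 0, 2169]) cube([933, 93, 52]);


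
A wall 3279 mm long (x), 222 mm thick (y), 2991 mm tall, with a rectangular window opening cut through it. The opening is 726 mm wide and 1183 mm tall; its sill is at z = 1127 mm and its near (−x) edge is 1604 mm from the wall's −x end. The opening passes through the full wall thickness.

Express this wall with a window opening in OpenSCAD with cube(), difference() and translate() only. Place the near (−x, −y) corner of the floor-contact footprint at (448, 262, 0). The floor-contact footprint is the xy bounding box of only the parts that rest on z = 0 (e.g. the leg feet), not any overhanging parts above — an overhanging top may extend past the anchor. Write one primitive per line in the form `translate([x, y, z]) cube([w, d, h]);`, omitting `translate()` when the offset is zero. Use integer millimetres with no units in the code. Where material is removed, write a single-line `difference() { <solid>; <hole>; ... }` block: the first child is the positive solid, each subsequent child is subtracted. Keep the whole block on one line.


difference() { translate([448, 262, 0]) cube([3279, 222, 2991]); translate([2052, 262, 1127]) cube([726, 222, 1183]); }


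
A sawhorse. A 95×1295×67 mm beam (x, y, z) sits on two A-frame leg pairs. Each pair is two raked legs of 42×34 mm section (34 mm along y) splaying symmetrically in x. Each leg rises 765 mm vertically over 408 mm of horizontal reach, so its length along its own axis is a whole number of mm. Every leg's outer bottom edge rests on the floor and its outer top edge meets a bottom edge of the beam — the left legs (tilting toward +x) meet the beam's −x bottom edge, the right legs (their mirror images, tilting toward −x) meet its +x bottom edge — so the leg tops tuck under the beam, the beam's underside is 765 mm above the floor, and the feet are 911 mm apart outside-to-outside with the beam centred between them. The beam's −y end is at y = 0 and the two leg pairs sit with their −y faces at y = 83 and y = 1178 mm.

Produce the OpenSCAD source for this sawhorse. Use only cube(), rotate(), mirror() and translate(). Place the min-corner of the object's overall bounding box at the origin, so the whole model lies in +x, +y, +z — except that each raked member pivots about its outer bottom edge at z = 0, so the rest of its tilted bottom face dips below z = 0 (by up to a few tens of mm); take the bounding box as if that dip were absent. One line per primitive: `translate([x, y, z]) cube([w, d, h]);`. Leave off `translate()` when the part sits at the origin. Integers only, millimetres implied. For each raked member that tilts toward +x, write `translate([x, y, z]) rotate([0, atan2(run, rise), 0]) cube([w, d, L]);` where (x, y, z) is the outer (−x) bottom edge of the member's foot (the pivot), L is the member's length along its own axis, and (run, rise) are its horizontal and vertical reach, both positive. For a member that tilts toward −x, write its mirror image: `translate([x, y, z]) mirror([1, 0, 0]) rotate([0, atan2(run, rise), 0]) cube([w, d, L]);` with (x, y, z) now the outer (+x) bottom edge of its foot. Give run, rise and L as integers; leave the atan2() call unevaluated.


translate([408, 0, 765]) cube([95, 1295, 67]);
translate([0, 83, 0]) rotate([0, atan2(408, 765), 0]) cube([42, 34, 867]);
translate([911, 83, 0]) mirror([1, 0, 0]) rotate([0, atan2(408, 765), 0]) cube([42, 34, 867]);
translate([0, 1178, 0]) rotate([0, atan2(408, 765), 0]) cube([42, 34, 867]);
translate([911, 1178, 0]) mirror([1, 0, 0]) rotate([0, atan2(408, 765), 0]) cube([42, 34, 867]);


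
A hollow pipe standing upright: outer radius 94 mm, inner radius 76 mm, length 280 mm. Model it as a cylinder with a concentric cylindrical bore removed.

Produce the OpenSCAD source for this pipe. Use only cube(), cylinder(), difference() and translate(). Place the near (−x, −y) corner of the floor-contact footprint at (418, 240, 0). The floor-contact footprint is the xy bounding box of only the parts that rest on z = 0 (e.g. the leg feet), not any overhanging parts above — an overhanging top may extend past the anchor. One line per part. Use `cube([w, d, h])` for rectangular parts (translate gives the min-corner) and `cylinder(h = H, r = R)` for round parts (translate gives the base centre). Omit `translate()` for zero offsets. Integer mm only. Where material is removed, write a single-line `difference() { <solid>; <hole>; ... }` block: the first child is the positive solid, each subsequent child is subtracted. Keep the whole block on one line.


difference() { translate([512, 334, 0]) cylinder(h = 280, r = 94); translate([512, 334, 0]) cylinder(h = 280, r = 76); }


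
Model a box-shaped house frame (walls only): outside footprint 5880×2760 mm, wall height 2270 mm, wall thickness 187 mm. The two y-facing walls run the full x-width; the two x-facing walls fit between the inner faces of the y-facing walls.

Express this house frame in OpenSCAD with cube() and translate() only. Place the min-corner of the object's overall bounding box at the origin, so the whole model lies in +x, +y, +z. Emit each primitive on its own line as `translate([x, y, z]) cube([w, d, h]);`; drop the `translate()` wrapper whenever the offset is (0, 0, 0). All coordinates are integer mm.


cube([5880, 187, 2270]);
translate([0, 2573, 0]) cube([5880, 187, 2270]);
translate([0, 187, 0]) cube([187, 2386, 2270]);
translate([5693, 187, 0]) cube([187, 2386, 2270]);


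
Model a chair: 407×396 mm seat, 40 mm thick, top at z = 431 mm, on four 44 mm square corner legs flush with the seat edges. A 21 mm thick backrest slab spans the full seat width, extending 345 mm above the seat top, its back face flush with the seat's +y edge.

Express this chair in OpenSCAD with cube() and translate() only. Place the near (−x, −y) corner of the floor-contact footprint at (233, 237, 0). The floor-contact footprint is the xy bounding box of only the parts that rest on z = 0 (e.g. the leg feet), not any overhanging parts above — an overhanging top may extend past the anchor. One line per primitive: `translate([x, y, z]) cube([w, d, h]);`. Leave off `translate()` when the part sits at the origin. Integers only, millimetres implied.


translate([233, 237, 391]) cube([407, 396, 40]);
translate([233, 237, 0]) cube([44, 44, 391]);
translate([596, 237, 0]) cube([44, 44, 391]);
translate([233, 589, 0]) cube([44, 44, 391]);
translate([596, 589, 0]) cube([44, 44, 391]);
translate([233, 612, 431]) cube([407, 21, 345]);


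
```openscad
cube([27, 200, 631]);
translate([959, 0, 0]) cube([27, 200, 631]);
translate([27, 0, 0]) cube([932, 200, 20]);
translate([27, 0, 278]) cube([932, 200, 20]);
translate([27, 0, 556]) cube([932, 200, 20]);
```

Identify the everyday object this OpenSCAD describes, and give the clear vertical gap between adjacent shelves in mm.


A bookshelf. The clear shelf gap is 258 mm.

Two tall side panels with 3 horizontal boards between them — a bookshelf. The first two shelf undersides are at z = 0 and z = 278; with shelf thickness 20, the clear gap is 278 − 0 − 20 = 258 mm.


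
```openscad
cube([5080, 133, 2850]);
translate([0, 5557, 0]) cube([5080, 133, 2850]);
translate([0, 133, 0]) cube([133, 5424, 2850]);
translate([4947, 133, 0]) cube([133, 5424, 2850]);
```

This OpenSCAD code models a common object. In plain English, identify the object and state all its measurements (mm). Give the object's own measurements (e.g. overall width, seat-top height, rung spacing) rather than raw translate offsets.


The wall frame of a small rectangular building: four walls, each 2850 mm tall and 133 mm thick, enclosing a footprint 5080 mm (x) by 5690 mm (y) outside-to-outside, with no floor or roof. The front and back walls (the −y and +y sides) span the full width; the two side walls fit between them.


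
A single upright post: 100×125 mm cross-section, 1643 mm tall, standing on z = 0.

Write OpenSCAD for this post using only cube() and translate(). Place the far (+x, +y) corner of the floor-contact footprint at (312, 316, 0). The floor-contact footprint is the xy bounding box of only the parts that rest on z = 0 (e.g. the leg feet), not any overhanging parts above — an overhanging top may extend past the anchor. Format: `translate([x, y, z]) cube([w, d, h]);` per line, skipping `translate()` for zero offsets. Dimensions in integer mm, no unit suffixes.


translate([212, 191, 0]) cube([100, 125, 1643]);


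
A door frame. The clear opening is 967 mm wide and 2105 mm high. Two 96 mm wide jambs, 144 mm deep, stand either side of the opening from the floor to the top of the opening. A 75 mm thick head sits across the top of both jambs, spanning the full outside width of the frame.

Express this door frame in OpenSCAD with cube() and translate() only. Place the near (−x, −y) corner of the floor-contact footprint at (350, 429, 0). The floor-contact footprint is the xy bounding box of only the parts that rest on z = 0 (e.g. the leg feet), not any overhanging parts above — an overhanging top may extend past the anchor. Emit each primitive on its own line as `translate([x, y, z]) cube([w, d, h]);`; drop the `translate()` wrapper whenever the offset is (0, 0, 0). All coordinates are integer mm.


translate([350, 429, 0]) cube([96, 144, 2105]);
translate([1413, 429, 0]) cube([96, 144, 2105]);
translate([350, 429, 2105]) cube([1159, 144, 75]);


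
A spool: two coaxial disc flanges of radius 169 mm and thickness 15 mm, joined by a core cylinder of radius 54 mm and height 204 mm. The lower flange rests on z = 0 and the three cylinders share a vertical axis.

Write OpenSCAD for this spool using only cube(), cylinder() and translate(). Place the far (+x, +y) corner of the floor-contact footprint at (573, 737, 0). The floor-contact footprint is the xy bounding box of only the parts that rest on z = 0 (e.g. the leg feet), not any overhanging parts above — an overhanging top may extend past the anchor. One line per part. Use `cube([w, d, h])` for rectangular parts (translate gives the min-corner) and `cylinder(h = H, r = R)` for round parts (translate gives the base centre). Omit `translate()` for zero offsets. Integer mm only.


translate([404, 568, 0]) cylinder(h = 15, r = 169);
translate([404, 568, 15]) cylinder(h = 204, r = 54);
translate([404, 568, 219]) cylinder(h = 15, r = 169);


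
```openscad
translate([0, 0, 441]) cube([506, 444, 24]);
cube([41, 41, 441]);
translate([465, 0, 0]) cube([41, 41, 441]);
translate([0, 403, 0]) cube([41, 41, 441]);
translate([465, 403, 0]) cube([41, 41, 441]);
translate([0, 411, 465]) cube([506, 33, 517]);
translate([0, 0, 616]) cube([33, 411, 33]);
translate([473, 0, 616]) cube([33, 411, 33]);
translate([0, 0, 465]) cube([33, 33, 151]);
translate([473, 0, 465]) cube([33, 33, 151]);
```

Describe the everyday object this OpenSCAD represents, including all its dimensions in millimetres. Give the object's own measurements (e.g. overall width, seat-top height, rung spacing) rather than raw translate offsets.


A chair. The seat is a 506×444×24 mm slab with its top at z = 465 mm, on four 41×41 mm corner legs (flush with the seat edges, standing on z = 0). A flat backrest 33 mm thick, 517 mm tall, spans the full seat width and rises from the seat top along its +y edge, rear face flush with the rear of the seat. Two armrests of 33×33 mm section run along each side from the seat's front edge to the front of the backrest, top faces 184 mm above the seat top and outer faces flush with the seat's x-edges; a 33×33 mm post under the front of each armrest stands on the seat at the front corner.


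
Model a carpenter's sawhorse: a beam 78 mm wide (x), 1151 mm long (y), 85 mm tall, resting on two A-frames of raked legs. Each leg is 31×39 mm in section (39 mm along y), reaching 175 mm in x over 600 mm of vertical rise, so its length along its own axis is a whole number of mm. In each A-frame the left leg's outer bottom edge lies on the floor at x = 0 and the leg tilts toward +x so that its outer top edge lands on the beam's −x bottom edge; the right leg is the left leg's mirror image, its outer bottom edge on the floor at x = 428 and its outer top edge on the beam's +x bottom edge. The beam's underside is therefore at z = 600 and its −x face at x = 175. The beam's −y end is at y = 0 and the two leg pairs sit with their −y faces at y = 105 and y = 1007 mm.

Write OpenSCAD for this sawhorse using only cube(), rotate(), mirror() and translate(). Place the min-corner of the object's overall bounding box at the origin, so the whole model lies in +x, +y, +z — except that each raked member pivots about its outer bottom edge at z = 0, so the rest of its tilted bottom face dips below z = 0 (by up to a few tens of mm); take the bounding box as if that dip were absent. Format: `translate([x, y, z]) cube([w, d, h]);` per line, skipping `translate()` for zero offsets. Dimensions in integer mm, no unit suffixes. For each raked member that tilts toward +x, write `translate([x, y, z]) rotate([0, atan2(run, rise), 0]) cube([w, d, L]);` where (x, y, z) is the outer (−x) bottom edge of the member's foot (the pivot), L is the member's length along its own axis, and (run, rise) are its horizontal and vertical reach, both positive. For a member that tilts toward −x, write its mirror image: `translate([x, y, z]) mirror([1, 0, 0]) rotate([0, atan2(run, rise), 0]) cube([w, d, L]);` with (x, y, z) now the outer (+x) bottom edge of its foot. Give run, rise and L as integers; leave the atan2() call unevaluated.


translate([175, 0, 600]) cube([78, 1151, 85]);
translate([0, 105, 0]) rotate([0, atan2(175, 600), 0]) cube([31, 39, 625]);
translate([428, 105, 0]) mirror([1, 0, 0]) rotate([0, atan2(175, 600), 0]) cube([31, 39, 625]);
translate([0, 1007, 0]) rotate([0, atan2(175, 600), 0]) cube([31, 39, 625]);
translate([428, 1007, 0]) mirror([1, 0, 0]) rotate([0, atan2(175, 600), 0]) cube([31, 39, 625]);


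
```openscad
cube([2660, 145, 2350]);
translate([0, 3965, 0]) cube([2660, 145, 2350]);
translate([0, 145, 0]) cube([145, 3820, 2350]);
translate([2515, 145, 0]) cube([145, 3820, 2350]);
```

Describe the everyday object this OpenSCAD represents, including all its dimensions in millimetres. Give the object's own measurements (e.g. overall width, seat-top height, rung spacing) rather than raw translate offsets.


The wall frame of a small rectangular building: four walls, each 2350 mm tall and 145 mm thick, enclosing a footprint 2660 mm (x) by 4110 mm (y) outside-to-outside, with no floor or roof. The front and back walls (the −y and +y sides) span the full width; the two side walls fit between them.


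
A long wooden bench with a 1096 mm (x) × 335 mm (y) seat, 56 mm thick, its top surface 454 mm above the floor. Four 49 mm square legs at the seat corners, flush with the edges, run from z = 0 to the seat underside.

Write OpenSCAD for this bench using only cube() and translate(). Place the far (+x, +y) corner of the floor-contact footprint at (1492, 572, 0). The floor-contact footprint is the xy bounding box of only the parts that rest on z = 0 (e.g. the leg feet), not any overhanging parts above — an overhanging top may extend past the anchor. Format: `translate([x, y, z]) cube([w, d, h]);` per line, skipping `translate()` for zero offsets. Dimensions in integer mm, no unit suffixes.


// leg_h = 454 − 56 = 398
translate([396, 237, 398]) cube([1096, 335, 56]);
translate([396, 237, 0]) cube([49, 49, 398]);
translate([396, 523, 0]) cube([49, 49, 398]);
translate([1443, 237, 0]) cube([49, 49, 398]);
translate([1443, 523, 0]) cube([49, 49, 398]);


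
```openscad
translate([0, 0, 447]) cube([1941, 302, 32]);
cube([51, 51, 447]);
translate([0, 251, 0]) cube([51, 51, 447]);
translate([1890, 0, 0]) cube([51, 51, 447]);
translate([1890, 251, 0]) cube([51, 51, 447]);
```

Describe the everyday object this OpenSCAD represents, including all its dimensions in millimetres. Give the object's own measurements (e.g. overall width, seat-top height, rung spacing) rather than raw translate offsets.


A bench: a 1941×302 mm seat slab, 32 mm thick, top at z = 479 mm, on four 51×51 mm square legs flush with the seat corners and standing on z = 0.


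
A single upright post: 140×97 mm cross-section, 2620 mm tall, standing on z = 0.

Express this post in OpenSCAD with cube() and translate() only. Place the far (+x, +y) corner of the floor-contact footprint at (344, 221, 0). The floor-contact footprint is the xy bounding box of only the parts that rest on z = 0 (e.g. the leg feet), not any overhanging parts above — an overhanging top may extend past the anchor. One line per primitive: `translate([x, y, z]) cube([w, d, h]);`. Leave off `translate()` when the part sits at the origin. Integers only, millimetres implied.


translate([204, 124, 0]) cube([140, 97, 2620]);


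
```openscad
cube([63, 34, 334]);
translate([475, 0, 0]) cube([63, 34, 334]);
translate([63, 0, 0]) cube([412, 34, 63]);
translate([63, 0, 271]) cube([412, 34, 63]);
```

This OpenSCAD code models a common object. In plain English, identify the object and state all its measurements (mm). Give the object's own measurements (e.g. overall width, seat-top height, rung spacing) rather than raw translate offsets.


A rectangular picture frame lying in the x–z plane (depth along y). The opening is 412 mm wide (x) by 208 mm tall (z), surrounded by a border 63 mm wide on all four sides. The frame is 34 mm deep and is made of two full-height vertical stiles with two horizontal rails fitted between them.


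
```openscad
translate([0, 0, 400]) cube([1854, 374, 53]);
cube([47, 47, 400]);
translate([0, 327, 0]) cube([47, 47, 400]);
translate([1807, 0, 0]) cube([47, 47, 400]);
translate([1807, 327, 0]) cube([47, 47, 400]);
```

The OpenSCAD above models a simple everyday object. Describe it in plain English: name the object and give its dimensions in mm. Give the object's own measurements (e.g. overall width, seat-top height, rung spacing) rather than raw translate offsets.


A bench: a 1854×374 mm seat slab, 53 mm thick, top at z = 453 mm, on four 47×47 mm square legs flush with the seat corners and standing on z = 0.


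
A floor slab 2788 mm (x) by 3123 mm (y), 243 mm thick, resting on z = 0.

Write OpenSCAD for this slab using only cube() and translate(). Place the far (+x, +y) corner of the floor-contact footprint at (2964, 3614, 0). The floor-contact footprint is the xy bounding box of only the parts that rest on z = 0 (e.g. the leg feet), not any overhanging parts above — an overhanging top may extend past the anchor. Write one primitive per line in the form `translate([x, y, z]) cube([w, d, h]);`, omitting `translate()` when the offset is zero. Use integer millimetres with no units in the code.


translate([176, 491, 0]) cube([2788, 3123, 243]);


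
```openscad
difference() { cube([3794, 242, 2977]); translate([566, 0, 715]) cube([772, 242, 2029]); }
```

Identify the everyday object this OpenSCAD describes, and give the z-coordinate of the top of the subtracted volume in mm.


A wall with a window opening. The window head height is 2744 mm.

A wall with a rectangular opening subtracted — a window. Sill at z = 715, opening 2029 mm tall, so the head is at 715 + 2029 = 2744 mm.


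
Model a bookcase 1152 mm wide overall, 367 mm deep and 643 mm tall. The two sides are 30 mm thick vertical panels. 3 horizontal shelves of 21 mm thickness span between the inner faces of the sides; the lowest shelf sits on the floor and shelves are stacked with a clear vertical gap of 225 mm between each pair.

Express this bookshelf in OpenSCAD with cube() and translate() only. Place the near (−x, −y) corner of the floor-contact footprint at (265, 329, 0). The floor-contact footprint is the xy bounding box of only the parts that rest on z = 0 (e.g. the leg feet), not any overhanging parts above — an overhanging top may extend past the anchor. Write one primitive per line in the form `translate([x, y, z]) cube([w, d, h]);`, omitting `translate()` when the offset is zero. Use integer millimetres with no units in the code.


translate([265, 329, 0]) cube([30, 367, 643]);
translate([1387, 329, 0]) cube([30, 367, 643]);
translate([295, 329, 0]) cube([1092, 367, 21]);
translate([295, 329, 246]) cube([1092, 367, 21]);
translate([295, 329, 492]) cube([1092, 367, 21]);


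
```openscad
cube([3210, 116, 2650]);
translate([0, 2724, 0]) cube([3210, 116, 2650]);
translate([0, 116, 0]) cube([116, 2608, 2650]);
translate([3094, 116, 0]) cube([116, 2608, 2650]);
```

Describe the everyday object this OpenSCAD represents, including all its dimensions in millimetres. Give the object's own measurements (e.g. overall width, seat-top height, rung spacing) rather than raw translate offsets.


The wall frame of a small rectangular building: four walls, each 2650 mm tall and 116 mm thick, enclosing a footprint 3210 mm (x) by 2840 mm (y) outside-to-outside, with no floor or roof. The front and back walls (the −y and +y sides) span the full width; the two side walls fit between them.


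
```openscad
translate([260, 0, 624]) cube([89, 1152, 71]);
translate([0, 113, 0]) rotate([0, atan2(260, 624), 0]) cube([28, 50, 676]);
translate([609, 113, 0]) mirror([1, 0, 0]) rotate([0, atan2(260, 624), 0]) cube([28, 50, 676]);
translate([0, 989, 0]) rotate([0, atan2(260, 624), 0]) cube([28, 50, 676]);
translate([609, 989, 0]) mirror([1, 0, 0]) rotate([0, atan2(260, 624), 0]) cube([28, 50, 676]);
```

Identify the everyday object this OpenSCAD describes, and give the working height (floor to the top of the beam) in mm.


A sawhorse. The overall height is 695 mm.

A beam across two mirrored pairs of raked legs — a sawhorse. The beam's underside is at z = 624 (matching the legs' vertical rise in atan2(260, 624)) and the beam is 71 mm tall, so its top is at 624 + 71 = 695 mm. The raked legs top out at the beam's underside, so that is the highest point.


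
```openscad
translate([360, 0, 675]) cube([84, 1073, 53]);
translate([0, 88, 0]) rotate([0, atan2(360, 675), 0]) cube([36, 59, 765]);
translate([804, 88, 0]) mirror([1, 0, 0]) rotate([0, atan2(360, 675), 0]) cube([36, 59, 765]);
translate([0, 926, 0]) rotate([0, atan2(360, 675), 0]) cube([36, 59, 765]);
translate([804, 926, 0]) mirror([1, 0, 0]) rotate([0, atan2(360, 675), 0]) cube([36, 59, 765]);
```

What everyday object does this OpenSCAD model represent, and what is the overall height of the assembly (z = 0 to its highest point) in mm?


A sawhorse. The overall height is 728 mm.

A beam across two mirrored pairs of raked legs — a sawhorse. The beam's underside is at z = 675 (matching the legs' vertical rise in atan2(360, 675)) and the beam is 53 mm tall, so its top is at 675 + 53 = 728 mm. The raked legs top out at the beam's underside, so that is the highest point.


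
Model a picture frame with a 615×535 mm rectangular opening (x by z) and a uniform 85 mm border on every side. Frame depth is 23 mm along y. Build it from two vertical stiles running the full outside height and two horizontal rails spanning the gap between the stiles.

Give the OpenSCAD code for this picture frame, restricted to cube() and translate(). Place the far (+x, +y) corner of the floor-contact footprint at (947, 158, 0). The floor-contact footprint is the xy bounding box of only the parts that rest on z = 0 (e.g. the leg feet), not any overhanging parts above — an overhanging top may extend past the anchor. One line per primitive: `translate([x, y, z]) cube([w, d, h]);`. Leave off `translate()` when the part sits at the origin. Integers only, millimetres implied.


translate([162, 135, 0]) cube([85, 23, 705]);
translate([862, 135, 0]) cube([85, 23, 705]);
translate([247, 135, 0]) cube([615, 23, 85]);
translate([247, 135, 620]) cube([615, 23, 85]);


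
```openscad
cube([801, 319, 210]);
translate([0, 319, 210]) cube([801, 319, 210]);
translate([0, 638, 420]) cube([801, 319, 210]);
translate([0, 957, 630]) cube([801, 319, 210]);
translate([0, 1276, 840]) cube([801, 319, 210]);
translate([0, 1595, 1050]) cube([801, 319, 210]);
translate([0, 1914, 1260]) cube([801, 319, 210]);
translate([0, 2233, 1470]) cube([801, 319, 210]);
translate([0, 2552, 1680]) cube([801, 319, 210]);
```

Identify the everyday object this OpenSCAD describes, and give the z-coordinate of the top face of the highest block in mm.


A staircase. The total rise is 1890 mm.

9 identical blocks, each offset up and back from the previous — a staircase. Each step is 210 mm tall and there are 9 of them, so the total rise is 9 × 210 = 1890 mm.


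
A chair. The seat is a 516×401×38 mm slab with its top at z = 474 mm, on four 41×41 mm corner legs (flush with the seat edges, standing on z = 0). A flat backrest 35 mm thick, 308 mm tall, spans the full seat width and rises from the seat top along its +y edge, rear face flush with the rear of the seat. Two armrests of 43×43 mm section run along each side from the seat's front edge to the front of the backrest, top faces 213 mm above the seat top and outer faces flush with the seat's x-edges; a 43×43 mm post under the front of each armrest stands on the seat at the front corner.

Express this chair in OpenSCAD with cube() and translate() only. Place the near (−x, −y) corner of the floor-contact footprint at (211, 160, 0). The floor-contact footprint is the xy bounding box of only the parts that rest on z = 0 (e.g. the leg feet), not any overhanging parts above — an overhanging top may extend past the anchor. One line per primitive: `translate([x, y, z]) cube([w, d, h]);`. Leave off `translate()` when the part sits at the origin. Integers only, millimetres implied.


translate([211, 160, 436]) cube([516, 401, 38]);
translate([211, 160, 0]) cube([41, 41, 436]);
translate([686, 160, 0]) cube([41, 41, 436]);
translate([211, 520, 0]) cube([41, 41, 436]);
translate([686, 520, 0]) cube([41, 41, 436]);
translate([211, 526, 474]) cube([516, 35, 308]);
translate([211, 160, 644]) cube([43, 366, 43]);
translate([684, 160, 644]) cube([43, 366, 43]);
translate([211, 160, 474]) cube([43, 43, 170]);
translate([684, 160, 474]) cube([43, 43, 170]);
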